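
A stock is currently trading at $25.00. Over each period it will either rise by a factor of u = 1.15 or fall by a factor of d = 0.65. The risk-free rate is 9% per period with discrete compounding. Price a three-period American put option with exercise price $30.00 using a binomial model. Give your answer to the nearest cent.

Risk-neutral probability p = (1 + 0.09 − 0.65)/(1.15 − 0.65) = 0.4400/0.5000 = 0.8800
Terminal stock prices: S_uuu = 38.02, S_uud = 21.49, S_udd = 12.15, S_ddd = 6.866
Terminal payoffs (K − S): max(-8.022, 0) = 0, max(8.509, 0) = 8.509, max(17.85, 0) = 17.85, max(23.13, 0) = 23.13
Node uu (S = 33.06): continuation = 1/1.09·[0.8800·0.0000 + 0.1200·8.5094] = 0.9368; exercise value = 0.0000 ≤ continuation, so V_uu = 0.9368
Node ud (S = 18.69): continuation = 1/1.09·[0.8800·8.5094 + 0.1200·17.8531] = 8.8354; exercise value = 11.3125 > continuation, so V_ud = 11.3125 (exercise)
Node dd (S = 10.56): continuation = 1/1.09·[0.8800·17.8531 + 0.1200·23.1344] = 16.9604; exercise value = 19.4375 > continuation, so V_dd = 19.4375 (exercise)
Node u (S = 28.75): continuation = 1/1.09·[0.8800·0.9368 + 0.1200·11.3125] = 2.0017; exercise value = 1.2500 ≤ continuation, so V_u = 2.0017
Node d (S = 16.25): continuation = 1/1.09·[0.8800·11.3125 + 0.1200·19.4375] = 11.2729; exercise value = 13.7500 > continuation, so V_d = 13.7500 (exercise)
Node 0 (S = 25): continuation = 1/1.09·[0.8800·2.0017 + 0.1200·13.7500] = 3.1298; exercise value = 5.0000 > continuation, so V_0 = 5.0000 (exercise)

$5.00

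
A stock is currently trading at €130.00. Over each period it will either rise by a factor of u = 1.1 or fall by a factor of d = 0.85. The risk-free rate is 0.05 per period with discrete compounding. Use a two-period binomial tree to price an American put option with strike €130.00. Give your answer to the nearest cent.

€4.94

Risk-neutral probability p = (1 + 0.05 − 0.85)/(1.1 − 0.85) = 0.2000/0.2500 = 0.8000
Terminal stock prices: S_uu = 157.3, S_ud = 121.5, S_dd = 93.92
Terminal payoffs (K − S): max(-27.3, 0) = 0, max(8.45, 0) = 8.45, max(36.08, 0) = 36.08
Node u (S = 143): continuation = 1/1.05·[0.8000·0.0000 + 0.2000·8.4500] = 1.6095; exercise value = 0.0000 ≤ continuation, so V_u = 1.6095
Node d (S = 110.5): continuation = 1/1.05·[0.8000·8.4500 + 0.2000·36.0750] = 13.3095; exercise value = 19.5000 > continuation, so V_d = 19.5000 (exercise)
Node 0 (S = 130): continuation = 1/1.05·[0.8000·1.6095 + 0.2000·19.5000] = 4.9406; exercise value = 0.0000 ≤ continuation, so V_0 = 4.9406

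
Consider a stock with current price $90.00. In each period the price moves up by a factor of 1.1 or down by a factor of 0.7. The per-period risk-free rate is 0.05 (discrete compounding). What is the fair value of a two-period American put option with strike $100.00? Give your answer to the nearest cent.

Risk-neutral probability p = (1 + 0.05 − 0.7)/(1.1 − 0.7) = 0.3500/0.4000 = 0.8750
Terminal stock prices: S_uu = 108.9, S_ud = 69.3, S_dd = 44.1
Terminal payoffs (K − S): max(-8.9, 0) = 0, max(30.7, 0) = 30.7, max(55.9, 0) = 55.9
Node u (S = 99): continuation = 1/1.05·[0.8750·0.0000 + 0.1250·30.7000] = 3.6548; exercise value = 1.0000 ≤ continuation, so V_u = 3.6548
Node d (S = 63): continuation = 1/1.05·[0.8750·30.7000 + 0.1250·55.9000] = 32.2381; exercise value = 37.0000 > continuation, so V_d = 37.0000 (exercise)
Node 0 (S = 90): continuation = 1/1.05·[0.8750·3.6548 + 0.1250·37.0000] = 7.4504; exercise value = 10.0000 > continuation, so V_0 = 10.0000 (exercise)

$10.00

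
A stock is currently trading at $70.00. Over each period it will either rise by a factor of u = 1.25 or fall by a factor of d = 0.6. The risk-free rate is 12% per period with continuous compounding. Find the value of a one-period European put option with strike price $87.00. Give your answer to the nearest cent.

Risk-neutral probability p = (e^0.12 − 0.6)/(1.25 − 0.6) = 0.5275/0.6500 = 0.8115
Terminal stock prices: S_u = 87.5, S_d = 42
Terminal payoffs (K − S): max(-0.5, 0) = 0, max(45, 0) = 45
Node 0 (S = 70): V_0 = e^(−0.12)·[0.8115·0.0000 + 0.1885·45.0000] = 7.5220

$7.52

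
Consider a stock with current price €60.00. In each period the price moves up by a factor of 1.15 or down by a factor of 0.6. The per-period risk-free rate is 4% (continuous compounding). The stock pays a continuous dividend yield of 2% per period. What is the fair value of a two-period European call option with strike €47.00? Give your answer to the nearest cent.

Per-period risk-free factor R = e^0.04 = 1.0408; dividend-adjusted growth = e^(0.04−0.02) = 1.0202.
Risk-neutral probability p = (1.0202 − 0.6)/(1.15 − 0.6) = 0.4202/0.5500 = 0.7640
Terminal stock prices: S_uu = 79.35, S_ud = 41.4, S_dd = 21.6
Terminal payoffs (S − K): max(32.35, 0) = 32.35, max(-5.6, 0) = 0, max(-25.4, 0) = 0
Node u (S = 69): V_u = e^(−0.04)·[0.7640·32.3500 + 0.2360·0.0000] = 23.7464
Node d (S = 36): V_d = e^(−0.04)·[0.7640·0.0000 + 0.2360·0.0000] = 0.0000
Node 0 (S = 60): V_0 = e^(−0.04)·[0.7640·23.7464 + 0.2360·0.0000] = 17.4309

€17.43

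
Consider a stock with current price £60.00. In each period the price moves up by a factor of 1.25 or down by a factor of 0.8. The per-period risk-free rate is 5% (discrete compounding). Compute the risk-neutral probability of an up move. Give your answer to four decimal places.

Risk-neutral probability p = (1 + 0.05 − 0.8)/(1.25 − 0.8) = 0.2500/0.4500 = 0.5556

p = 0.5556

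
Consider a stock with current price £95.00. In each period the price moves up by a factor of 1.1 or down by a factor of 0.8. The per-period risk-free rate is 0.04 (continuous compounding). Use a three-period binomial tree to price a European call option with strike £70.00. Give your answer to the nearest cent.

Risk-neutral probability p = (e^0.04 − 0.8)/(1.1 − 0.8) = 0.2408/0.3000 = 0.8027
Terminal stock prices: S_uuu = 126.4, S_uud = 91.96, S_udd = 66.88, S_ddd = 48.64
Terminal payoffs (S − K): max(56.45, 0) = 56.45, max(21.96, 0) = 21.96, max(-3.12, 0) = 0, max(-21.36, 0) = 0
Node uu (S = 115): V_uu = e^(−0.04)·[0.8027·56.4450 + 0.1973·21.9600] = 47.6947
Node ud (S = 83.6): V_ud = e^(−0.04)·[0.8027·21.9600 + 0.1973·0.0000] = 16.9362
Node dd (S = 60.8): V_dd = e^(−0.04)·[0.8027·0.0000 + 0.1973·0.0000] = 0.0000
Node u (S = 104.5): V_u = e^(−0.04)·[0.8027·47.6947 + 0.1973·16.9362] = 39.9940
Node d (S = 76): V_d = e^(−0.04)·[0.8027·16.9362 + 0.1973·0.0000] = 13.0617
Node 0 (S = 95): V_0 = e^(−0.04)·[0.8027·39.9940 + 0.1973·13.0617] = 33.3205

£33.32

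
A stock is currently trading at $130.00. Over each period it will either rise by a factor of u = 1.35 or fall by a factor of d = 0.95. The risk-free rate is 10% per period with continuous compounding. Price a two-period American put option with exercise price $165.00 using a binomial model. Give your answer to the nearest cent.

Risk-neutral probability p = (e^0.1 − 0.95)/(1.35 − 0.95) = 0.1552/0.4000 = 0.3879
Terminal stock prices: S_uu = 236.9, S_ud = 166.7, S_dd = 117.3
Terminal payoffs (K − S): max(-71.93, 0) = 0, max(-1.725, 0) = 0, max(47.67, 0) = 47.67
Node u (S = 175.5): continuation = e^(−0.1)·[0.3879·0.0000 + 0.6121·0.0000] = 0.0000; exercise value = 0.0000 ≤ continuation, so V_u = 0.0000
Node d (S = 123.5): continuation = e^(−0.1)·[0.3879·0.0000 + 0.6121·47.6750] = 26.4037; exercise value = 41.5000 > continuation, so V_d = 41.5000 (exercise)
Node 0 (S = 130): continuation = e^(−0.1)·[0.3879·0.0000 + 0.6121·41.5000] = 22.9838; exercise value = 35.0000 > continuation, so V_0 = 35.0000 (exercise)

$35.00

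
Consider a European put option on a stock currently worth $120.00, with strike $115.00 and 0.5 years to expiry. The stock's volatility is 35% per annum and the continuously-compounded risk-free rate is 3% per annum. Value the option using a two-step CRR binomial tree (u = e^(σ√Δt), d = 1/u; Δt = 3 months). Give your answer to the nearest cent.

CRR parameters: u = e^(σ√Δt) = e^(0.35·√0.25) = 1.1912, d = 1/u = 0.8395
Per-period rate: rΔt = 0.03·0.25 = 0.0075, so R = e^0.0075 = 1.0075
Risk-neutral probability p = (e^0.0075 − 0.8395)/(1.1912 − 0.8395) = 0.1681/0.3518 = 0.4778
Terminal stock prices: S_uu = 170.3, S_ud = 120, S_dd = 84.56
Terminal payoffs (K − S): max(-55.29, 0) = 0, max(-5, 0) = 0, max(30.44, 0) = 30.44
Node u (S = 142.9): V_u = e^(−0.0075)·[0.4778·0.0000 + 0.5222·0.0000] = 0.0000
Node d (S = 100.7): V_d = e^(−0.0075)·[0.4778·0.0000 + 0.5222·30.4374] = 15.7768
Node 0 (S = 120): V_0 = e^(−0.0075)·[0.4778·0.0000 + 0.5222·15.7768] = 8.1777

$8.18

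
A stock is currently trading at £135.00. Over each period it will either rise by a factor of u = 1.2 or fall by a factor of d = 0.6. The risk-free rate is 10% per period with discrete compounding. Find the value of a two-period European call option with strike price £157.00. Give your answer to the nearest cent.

£21.46

Risk-neutral probability p = (1 + 0.1 − 0.6)/(1.2 − 0.6) = 0.5000/0.6000 = 0.8333
Terminal stock prices: S_uu = 194.4, S_ud = 97.2, S_dd = 48.6
Terminal payoffs (S − K): max(37.4, 0) = 37.4, max(-59.8, 0) = 0, max(-108.4, 0) = 0
Node u (S = 162): V_u = 1/1.1·[0.8333·37.4000 + 0.1667·0.0000] = 28.3333
Node d (S = 81): V_d = 1/1.1·[0.8333·0.0000 + 0.1667·0.0000] = 0.0000
Node 0 (S = 135): V_0 = 1/1.1·[0.8333·28.3333 + 0.1667·0.0000] = 21.4646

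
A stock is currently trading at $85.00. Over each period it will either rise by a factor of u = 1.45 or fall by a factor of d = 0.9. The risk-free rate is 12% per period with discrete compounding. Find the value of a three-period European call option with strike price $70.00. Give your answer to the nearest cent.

$36.41

Risk-neutral probability p = (1 + 0.12 − 0.9)/(1.45 − 0.9) = 0.2200/0.5500 = 0.4000
Terminal stock prices: S_uuu = 259.1, S_uud = 160.8, S_udd = 99.83, S_ddd = 61.97
Terminal payoffs (S − K): max(189.1, 0) = 189.1, max(90.84, 0) = 90.84, max(29.83, 0) = 29.83, max(-8.035, 0) = 0
Node uu (S = 178.7): V_uu = 1/1.12·[0.4000·189.1331 + 0.6000·90.8413] = 116.2125
Node ud (S = 110.9): V_ud = 1/1.12·[0.4000·90.8413 + 0.6000·29.8325] = 48.4250
Node dd (S = 68.85): V_dd = 1/1.12·[0.4000·29.8325 + 0.6000·0.0000] = 10.6545
Node u (S = 123.2): V_u = 1/1.12·[0.4000·116.2125 + 0.6000·48.4250] = 67.4464
Node d (S = 76.5): V_d = 1/1.12·[0.4000·48.4250 + 0.6000·10.6545] = 23.0024
Node 0 (S = 85): V_0 = 1/1.12·[0.4000·67.4464 + 0.6000·23.0024] = 36.4107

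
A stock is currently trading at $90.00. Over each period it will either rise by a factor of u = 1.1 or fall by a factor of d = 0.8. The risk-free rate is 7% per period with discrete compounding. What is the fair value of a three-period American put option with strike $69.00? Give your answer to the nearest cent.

Risk-neutral probability p = (1 + 0.07 − 0.8)/(1.1 − 0.8) = 0.2700/0.3000 = 0.9000
Terminal stock prices: S_uuu = 119.8, S_uud = 87.12, S_udd = 63.36, S_ddd = 46.08
Terminal payoffs (K − S): max(-50.79, 0) = 0, max(-18.12, 0) = 0, max(5.64, 0) = 5.64, max(22.92, 0) = 22.92
Node uu (S = 108.9): continuation = 1/1.07·[0.9000·0.0000 + 0.1000·0.0000] = 0.0000; exercise value = 0.0000 ≤ continuation, so V_uu = 0.0000
Node ud (S = 79.2): continuation = 1/1.07·[0.9000·0.0000 + 0.1000·5.6400] = 0.5271; exercise value = 0.0000 ≤ continuation, so V_ud = 0.5271
Node dd (S = 57.6): continuation = 1/1.07·[0.9000·5.6400 + 0.1000·22.9200] = 6.8860; exercise value = 11.4000 > continuation, so V_dd = 11.4000 (exercise)
Node u (S = 99): continuation = 1/1.07·[0.9000·0.0000 + 0.1000·0.5271] = 0.0493; exercise value = 0.0000 ≤ continuation, so V_u = 0.0493
Node d (S = 72): continuation = 1/1.07·[0.9000·0.5271 + 0.1000·11.4000] = 1.5088; exercise value = 0.0000 ≤ continuation, so V_d = 1.5088
Node 0 (S = 90): continuation = 1/1.07·[0.9000·0.0493 + 0.1000·1.5088] = 0.1824; exercise value = 0.0000 ≤ continuation, so V_0 = 0.1824

$0.18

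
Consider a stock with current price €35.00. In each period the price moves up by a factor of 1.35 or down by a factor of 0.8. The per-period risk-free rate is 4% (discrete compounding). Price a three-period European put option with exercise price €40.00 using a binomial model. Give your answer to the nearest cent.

Risk-neutral probability p = (1 + 0.04 − 0.8)/(1.35 − 0.8) = 0.2400/0.5500 = 0.4364
Terminal stock prices: S_uuu = 86.11, S_uud = 51.03, S_udd = 30.24, S_ddd = 17.92
Terminal payoffs (K − S): max(-46.11, 0) = 0, max(-11.03, 0) = 0, max(9.76, 0) = 9.76, max(22.08, 0) = 22.08
Node uu (S = 63.79): V_uu = 1/1.04·[0.4364·0.0000 + 0.5636·0.0000] = 0.0000
Node ud (S = 37.8): V_ud = 1/1.04·[0.4364·0.0000 + 0.5636·9.7600] = 5.2895
Node dd (S = 22.4): V_dd = 1/1.04·[0.4364·9.7600 + 0.5636·22.0800] = 16.0615
Node u (S = 47.25): V_u = 1/1.04·[0.4364·0.0000 + 0.5636·5.2895] = 2.8667
Node d (S = 28): V_d = 1/1.04·[0.4364·5.2895 + 0.5636·16.0615] = 10.9241
Node 0 (S = 35): V_0 = 1/1.04·[0.4364·2.8667 + 0.5636·10.9241] = 7.1232

€7.12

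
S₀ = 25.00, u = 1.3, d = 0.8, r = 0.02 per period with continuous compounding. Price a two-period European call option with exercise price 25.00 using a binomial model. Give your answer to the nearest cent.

Risk-neutral probability p = (e^0.02 − 0.8)/(1.3 − 0.8) = 0.2202/0.5000 = 0.4404
Terminal stock prices: S_uu = 42.25, S_ud = 26, S_dd = 16
Terminal payoffs (S − K): max(17.25, 0) = 17.25, max(1, 0) = 1, max(-9, 0) = 0
Node u (S = 32.5): V_u = e^(−0.02)·[0.4404·17.2500 + 0.5596·1.0000] = 7.9950
Node d (S = 20): V_d = e^(−0.02)·[0.4404·1.0000 + 0.5596·0.0000] = 0.4317
Node 0 (S = 25): V_0 = e^(−0.02)·[0.4404·7.9950 + 0.5596·0.4317] = 3.6881

3.69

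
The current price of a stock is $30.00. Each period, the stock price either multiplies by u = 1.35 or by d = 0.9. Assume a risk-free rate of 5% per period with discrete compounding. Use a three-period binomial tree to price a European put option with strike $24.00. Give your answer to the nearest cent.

$0.55

Risk-neutral probability p = (1 + 0.05 − 0.9)/(1.35 − 0.9) = 0.1500/0.4500 = 0.3333
Terminal stock prices: S_uuu = 73.81, S_uud = 49.21, S_udd = 32.8, S_ddd = 21.87
Terminal payoffs (K − S): max(-49.81, 0) = 0, max(-25.21, 0) = 0, max(-8.805, 0) = 0, max(2.13, 0) = 2.13
Node uu (S = 54.68): V_uu = 1/1.05·[0.3333·0.0000 + 0.6667·0.0000] = 0.0000
Node ud (S = 36.45): V_ud = 1/1.05·[0.3333·0.0000 + 0.6667·0.0000] = 0.0000
Node dd (S = 24.3): V_dd = 1/1.05·[0.3333·0.0000 + 0.6667·2.1300] = 1.3524
Node u (S = 40.5): V_u = 1/1.05·[0.3333·0.0000 + 0.6667·0.0000] = 0.0000
Node d (S = 27): V_d = 1/1.05·[0.3333·0.0000 + 0.6667·1.3524] = 0.8587
Node 0 (S = 30): V_0 = 1/1.05·[0.3333·0.0000 + 0.6667·0.8587] = 0.5452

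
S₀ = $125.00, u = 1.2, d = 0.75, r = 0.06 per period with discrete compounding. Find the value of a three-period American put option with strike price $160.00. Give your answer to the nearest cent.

Risk-neutral probability p = (1 + 0.06 − 0.75)/(1.2 − 0.75) = 0.3100/0.4500 = 0.6889
Terminal stock prices: S_uuu = 216, S_uud = 135, S_udd = 84.38, S_ddd = 52.73
Terminal payoffs (K − S): max(-56, 0) = 0, max(25, 0) = 25, max(75.62, 0) = 75.62, max(107.3, 0) = 107.3
Node uu (S = 180): continuation = 1/1.06·[0.6889·0.0000 + 0.3111·25.0000] = 7.3375; exercise value = 0.0000 ≤ continuation, so V_uu = 7.3375
Node ud (S = 112.5): continuation = 1/1.06·[0.6889·25.0000 + 0.3111·75.6250] = 38.4434; exercise value = 47.5000 > continuation, so V_ud = 47.5000 (exercise)
Node dd (S = 70.31): continuation = 1/1.06·[0.6889·75.6250 + 0.3111·107.2656] = 80.6309; exercise value = 89.6875 > continuation, so V_dd = 89.6875 (exercise)
Node u (S = 150): continuation = 1/1.06·[0.6889·7.3375 + 0.3111·47.5000] = 18.7099; exercise value = 10.0000 ≤ continuation, so V_u = 18.7099
Node d (S = 93.75): continuation = 1/1.06·[0.6889·47.5000 + 0.3111·89.6875] = 57.1934; exercise value = 66.2500 > continuation, so V_d = 66.2500 (exercise)
Node 0 (S = 125): continuation = 1/1.06·[0.6889·18.7099 + 0.3111·66.2500] = 31.6039; exercise value = 35.0000 > continuation, so V_0 = 35.0000 (exercise)

$35.00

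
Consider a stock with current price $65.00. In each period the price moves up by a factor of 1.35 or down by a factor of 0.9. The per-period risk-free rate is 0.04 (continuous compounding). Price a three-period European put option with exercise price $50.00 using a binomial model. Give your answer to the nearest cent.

$0.75

Risk-neutral probability p = (e^0.04 − 0.9)/(1.35 − 0.9) = 0.1408/0.4500 = 0.3129
Terminal stock prices: S_uuu = 159.9, S_uud = 106.6, S_udd = 71.08, S_ddd = 47.39
Terminal payoffs (K − S): max(-109.9, 0) = 0, max(-56.62, 0) = 0, max(-21.08, 0) = 0, max(2.615, 0) = 2.615
Node uu (S = 118.5): V_uu = e^(−0.04)·[0.3129·0.0000 + 0.6871·0.0000] = 0.0000
Node ud (S = 78.98): V_ud = e^(−0.04)·[0.3129·0.0000 + 0.6871·0.0000] = 0.0000
Node dd (S = 52.65): V_dd = e^(−0.04)·[0.3129·0.0000 + 0.6871·2.6150] = 1.7263
Node u (S = 87.75): V_u = e^(−0.04)·[0.3129·0.0000 + 0.6871·0.0000] = 0.0000
Node d (S = 58.5): V_d = e^(−0.04)·[0.3129·0.0000 + 0.6871·1.7263] = 1.1396
Node 0 (S = 65): V_0 = e^(−0.04)·[0.3129·0.0000 + 0.6871·1.1396] = 0.7523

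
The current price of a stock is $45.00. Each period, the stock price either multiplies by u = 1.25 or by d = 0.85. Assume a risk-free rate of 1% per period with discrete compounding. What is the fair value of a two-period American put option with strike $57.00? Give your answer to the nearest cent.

Risk-neutral probability p = (1 + 0.01 − 0.85)/(1.25 − 0.85) = 0.1600/0.4000 = 0.4000
Terminal stock prices: S_uu = 70.31, S_ud = 47.81, S_dd = 32.51
Terminal payoffs (K − S): max(-13.31, 0) = 0, max(9.188, 0) = 9.188, max(24.49, 0) = 24.49
Node u (S = 56.25): continuation = 1/1.01·[0.4000·0.0000 + 0.6000·9.1875] = 5.4579; exercise value = 0.7500 ≤ continuation, so V_u = 5.4579
Node d (S = 38.25): continuation = 1/1.01·[0.4000·9.1875 + 0.6000·24.4875] = 18.1856; exercise value = 18.7500 > continuation, so V_d = 18.7500 (exercise)
Node 0 (S = 45): continuation = 1/1.01·[0.4000·5.4579 + 0.6000·18.7500] = 13.3002; exercise value = 12.0000 ≤ continuation, so V_0 = 13.3002

$13.30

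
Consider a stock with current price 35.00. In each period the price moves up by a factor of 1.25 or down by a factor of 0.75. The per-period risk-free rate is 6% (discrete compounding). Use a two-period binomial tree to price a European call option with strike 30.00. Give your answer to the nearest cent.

Risk-neutral probability p = (1 + 0.06 − 0.75)/(1.25 − 0.75) = 0.3100/0.5000 = 0.6200
Terminal stock prices: S_uu = 54.69, S_ud = 32.81, S_dd = 19.69
Terminal payoffs (S − K): max(24.69, 0) = 24.69, max(2.812, 0) = 2.812, max(-10.31, 0) = 0
Node u (S = 43.75): V_u = 1/1.06·[0.6200·24.6875 + 0.3800·2.8125] = 15.4481
Node d (S = 26.25): V_d = 1/1.06·[0.6200·2.8125 + 0.3800·0.0000] = 1.6450
Node 0 (S = 35): V_0 = 1/1.06·[0.6200·15.4481 + 0.3800·1.6450] = 9.6254

9.63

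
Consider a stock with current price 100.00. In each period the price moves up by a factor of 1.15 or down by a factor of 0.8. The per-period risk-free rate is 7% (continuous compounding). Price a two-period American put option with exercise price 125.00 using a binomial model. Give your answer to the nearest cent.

25.00

Risk-neutral probability p = (e^0.07 − 0.8)/(1.15 − 0.8) = 0.2725/0.3500 = 0.7786
Terminal stock prices: S_uu = 132.2, S_ud = 92, S_dd = 64
Terminal payoffs (K − S): max(-7.25, 0) = 0, max(33, 0) = 33, max(61, 0) = 61
Node u (S = 115): continuation = e^(−0.07)·[0.7786·0.0000 + 0.2214·33.0000] = 6.8124; exercise value = 10.0000 > continuation, so V_u = 10.0000 (exercise)
Node d (S = 80): continuation = e^(−0.07)·[0.7786·33.0000 + 0.2214·61.0000] = 36.5492; exercise value = 45.0000 > continuation, so V_d = 45.0000 (exercise)
Node 0 (S = 100): continuation = e^(−0.07)·[0.7786·10.0000 + 0.2214·45.0000] = 16.5492; exercise value = 25.0000 > continuation, so V_0 = 25.0000 (exercise)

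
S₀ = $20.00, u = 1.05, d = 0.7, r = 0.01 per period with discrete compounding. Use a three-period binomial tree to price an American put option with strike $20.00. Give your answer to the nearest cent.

$1.60

Risk-neutral probability p = (1 + 0.01 − 0.7)/(1.05 − 0.7) = 0.3100/0.3500 = 0.8857
Terminal stock prices: S_uuu = 23.15, S_uud = 15.43, S_udd = 10.29, S_ddd = 6.86
Terminal payoffs (K − S): max(-3.153, 0) = 0, max(4.565, 0) = 4.565, max(9.71, 0) = 9.71, max(13.14, 0) = 13.14
Node uu (S = 22.05): continuation = 1/1.01·[0.8857·0.0000 + 0.1143·4.5650] = 0.5165; exercise value = 0.0000 ≤ continuation, so V_uu = 0.5165
Node ud (S = 14.7): continuation = 1/1.01·[0.8857·4.5650 + 0.1143·9.7100] = 5.1020; exercise value = 5.3000 > continuation, so V_ud = 5.3000 (exercise)
Node dd (S = 9.8): continuation = 1/1.01·[0.8857·9.7100 + 0.1143·13.1400] = 10.0020; exercise value = 10.2000 > continuation, so V_dd = 10.2000 (exercise)
Node u (S = 21): continuation = 1/1.01·[0.8857·0.5165 + 0.1143·5.3000] = 1.0527; exercise value = 0.0000 ≤ continuation, so V_u = 1.0527
Node d (S = 14): continuation = 1/1.01·[0.8857·5.3000 + 0.1143·10.2000] = 5.8020; exercise value = 6.0000 > continuation, so V_d = 6.0000 (exercise)
Node 0 (S = 20): continuation = 1/1.01·[0.8857·1.0527 + 0.1143·6.0000] = 1.6021; exercise value = 0.0000 ≤ continuation, so V_0 = 1.6021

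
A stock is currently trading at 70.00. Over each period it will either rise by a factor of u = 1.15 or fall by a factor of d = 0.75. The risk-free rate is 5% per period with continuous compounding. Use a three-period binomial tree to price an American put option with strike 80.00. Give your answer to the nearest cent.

11.03

Risk-neutral probability p = (e^0.05 − 0.75)/(1.15 − 0.75) = 0.3013/0.4000 = 0.7532
Terminal stock prices: S_uuu = 106.5, S_uud = 69.43, S_udd = 45.28, S_ddd = 29.53
Terminal payoffs (K − S): max(-26.46, 0) = 0, max(10.57, 0) = 10.57, max(34.72, 0) = 34.72, max(50.47, 0) = 50.47
Node uu (S = 92.57): continuation = e^(−0.05)·[0.7532·0.0000 + 0.2468·10.5688] = 2.4814; exercise value = 0.0000 ≤ continuation, so V_uu = 2.4814
Node ud (S = 60.38): continuation = e^(−0.05)·[0.7532·10.5688 + 0.2468·34.7188] = 15.7234; exercise value = 19.6250 > continuation, so V_ud = 19.6250 (exercise)
Node dd (S = 39.38): continuation = e^(−0.05)·[0.7532·34.7188 + 0.2468·50.4688] = 36.7234; exercise value = 40.6250 > continuation, so V_dd = 40.6250 (exercise)
Node u (S = 80.5): continuation = e^(−0.05)·[0.7532·2.4814 + 0.2468·19.6250] = 6.3854; exercise value = 0.0000 ≤ continuation, so V_u = 6.3854
Node d (S = 52.5): continuation = e^(−0.05)·[0.7532·19.6250 + 0.2468·40.6250] = 23.5984; exercise value = 27.5000 > continuation, so V_d = 27.5000 (exercise)
Node 0 (S = 70): continuation = e^(−0.05)·[0.7532·6.3854 + 0.2468·27.5000] = 11.0314; exercise value = 10.0000 ≤ continuation, so V_0 = 11.0314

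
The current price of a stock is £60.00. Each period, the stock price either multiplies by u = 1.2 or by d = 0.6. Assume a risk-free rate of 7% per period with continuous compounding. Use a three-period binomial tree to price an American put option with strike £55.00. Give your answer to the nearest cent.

Risk-neutral probability p = (e^0.07 − 0.6)/(1.2 − 0.6) = 0.4725/0.6000 = 0.7875
Terminal stock prices: S_uuu = 103.7, S_uud = 51.84, S_udd = 25.92, S_ddd = 12.96
Terminal payoffs (K − S): max(-48.68, 0) = 0, max(3.16, 0) = 3.16, max(29.08, 0) = 29.08, max(42.04, 0) = 42.04
Node uu (S = 86.4): continuation = e^(−0.07)·[0.7875·0.0000 + 0.2125·3.1600] = 0.6261; exercise value = 0.0000 ≤ continuation, so V_uu = 0.6261
Node ud (S = 43.2): continuation = e^(−0.07)·[0.7875·3.1600 + 0.2125·29.0800] = 8.0817; exercise value = 11.8000 > continuation, so V_ud = 11.8000 (exercise)
Node dd (S = 21.6): continuation = e^(−0.07)·[0.7875·29.0800 + 0.2125·42.0400] = 29.6817; exercise value = 33.4000 > continuation, so V_dd = 33.4000 (exercise)
Node u (S = 72): continuation = e^(−0.07)·[0.7875·0.6261 + 0.2125·11.8000] = 2.7975; exercise value = 0.0000 ≤ continuation, so V_u = 2.7975
Node d (S = 36): continuation = e^(−0.07)·[0.7875·11.8000 + 0.2125·33.4000] = 15.2817; exercise value = 19.0000 > continuation, so V_d = 19.0000 (exercise)
Node 0 (S = 60): continuation = e^(−0.07)·[0.7875·2.7975 + 0.2125·19.0000] = 5.8184; exercise value = 0.0000 ≤ continuation, so V_0 = 5.8184

£5.82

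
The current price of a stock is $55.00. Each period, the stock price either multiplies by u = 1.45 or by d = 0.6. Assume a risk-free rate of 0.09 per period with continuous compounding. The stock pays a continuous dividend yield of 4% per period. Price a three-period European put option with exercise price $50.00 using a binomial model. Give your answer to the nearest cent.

Per-period risk-free factor R = e^0.09 = 1.0942; dividend-adjusted growth = e^(0.09−0.04) = 1.0513.
Risk-neutral probability p = (1.0513 − 0.6)/(1.45 − 0.6) = 0.4513/0.8500 = 0.5309
Terminal stock prices: S_uuu = 167.7, S_uud = 69.38, S_udd = 28.71, S_ddd = 11.88
Terminal payoffs (K − S): max(-117.7, 0) = 0, max(-19.38, 0) = 0, max(21.29, 0) = 21.29, max(38.12, 0) = 38.12
Node uu (S = 115.6): V_uu = e^(−0.09)·[0.5309·0.0000 + 0.4691·0.0000] = 0.0000
Node ud (S = 47.85): V_ud = e^(−0.09)·[0.5309·0.0000 + 0.4691·21.2900] = 9.1274
Node dd (S = 19.8): V_dd = e^(−0.09)·[0.5309·21.2900 + 0.4691·38.1200] = 26.6729
Node u (S = 79.75): V_u = e^(−0.09)·[0.5309·0.0000 + 0.4691·9.1274] = 3.9131
Node d (S = 33): V_d = e^(−0.09)·[0.5309·9.1274 + 0.4691·26.6729] = 15.8639
Node 0 (S = 55): V_0 = e^(−0.09)·[0.5309·3.9131 + 0.4691·15.8639] = 8.6998

$8.70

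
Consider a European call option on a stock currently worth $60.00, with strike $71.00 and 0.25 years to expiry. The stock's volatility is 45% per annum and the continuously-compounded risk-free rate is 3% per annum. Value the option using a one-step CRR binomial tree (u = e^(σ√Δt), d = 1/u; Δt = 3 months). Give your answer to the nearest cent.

$1.89

CRR parameters: u = e^(σ√Δt) = e^(0.45·√0.25) = 1.2523, d = 1/u = 0.7985
Per-period rate: rΔt = 0.03·0.25 = 0.0075, so R = e^0.0075 = 1.0075
Risk-neutral probability p = (e^0.0075 − 0.7985)/(1.2523 − 0.7985) = 0.2090/0.4538 = 0.4606
Terminal stock prices: S_u = 75.14, S_d = 47.91
Terminal payoffs (S − K): max(4.139, 0) = 4.139, max(-23.09, 0) = 0
Node 0 (S = 60): V_0 = e^(−0.0075)·[0.4606·4.1394 + 0.5394·0.0000] = 1.8922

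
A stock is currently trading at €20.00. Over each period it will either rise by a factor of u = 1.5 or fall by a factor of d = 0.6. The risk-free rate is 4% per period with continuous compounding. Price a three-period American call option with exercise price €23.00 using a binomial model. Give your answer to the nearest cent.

€5.94

Risk-neutral probability p = (e^0.04 − 0.6)/(1.5 − 0.6) = 0.4408/0.9000 = 0.4898
Terminal stock prices: S_uuu = 67.5, S_uud = 27, S_udd = 10.8, S_ddd = 4.32
Terminal payoffs (S − K): max(44.5, 0) = 44.5, max(4, 0) = 4, max(-12.2, 0) = 0, max(-18.68, 0) = 0
Node uu (S = 45): continuation = e^(−0.04)·[0.4898·44.5000 + 0.5102·4.0000] = 22.9018; exercise value = 22.0000 ≤ continuation, so V_uu = 22.9018
Node ud (S = 18): continuation = e^(−0.04)·[0.4898·4.0000 + 0.5102·0.0000] = 1.8823; exercise value = 0.0000 ≤ continuation, so V_ud = 1.8823
Node dd (S = 7.2): continuation = e^(−0.04)·[0.4898·0.0000 + 0.5102·0.0000] = 0.0000; exercise value = 0.0000 ≤ continuation, so V_dd = 0.0000
Node u (S = 30): continuation = e^(−0.04)·[0.4898·22.9018 + 0.5102·1.8823] = 11.7000; exercise value = 7.0000 ≤ continuation, so V_u = 11.7000
Node d (S = 12): continuation = e^(−0.04)·[0.4898·1.8823 + 0.5102·0.0000] = 0.8858; exercise value = 0.0000 ≤ continuation, so V_d = 0.8858
Node 0 (S = 20): continuation = e^(−0.04)·[0.4898·11.7000 + 0.5102·0.8858] = 5.9401; exercise value = 0.0000 ≤ continuation, so V_0 = 5.9401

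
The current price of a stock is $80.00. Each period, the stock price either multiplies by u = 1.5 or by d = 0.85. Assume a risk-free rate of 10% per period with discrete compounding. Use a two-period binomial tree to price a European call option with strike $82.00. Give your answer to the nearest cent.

Risk-neutral probability p = (1 + 0.1 − 0.85)/(1.5 − 0.85) = 0.2500/0.6500 = 0.3846
Terminal stock prices: S_uu = 180, S_ud = 102, S_dd = 57.8
Terminal payoffs (S − K): max(98, 0) = 98, max(20, 0) = 20, max(-24.2, 0) = 0
Node u (S = 120): V_u = 1/1.1·[0.3846·98.0000 + 0.6154·20.0000] = 45.4545
Node d (S = 68): V_d = 1/1.1·[0.3846·20.0000 + 0.6154·0.0000] = 6.9930
Node 0 (S = 80): V_0 = 1/1.1·[0.3846·45.4545 + 0.6154·6.9930] = 19.8054

$19.81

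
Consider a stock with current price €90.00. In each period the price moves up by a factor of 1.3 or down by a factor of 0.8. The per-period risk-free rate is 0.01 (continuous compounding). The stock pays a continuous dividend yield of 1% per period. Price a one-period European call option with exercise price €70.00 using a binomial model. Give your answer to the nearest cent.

Per-period risk-free factor R = e^0.01 = 1.0101; dividend-adjusted growth = e^(0.01−0.01) = 1.0000.
Risk-neutral probability p = (1.0000 − 0.8)/(1.3 − 0.8) = 0.2000/0.5000 = 0.4000
Terminal stock prices: S_u = 117, S_d = 72
Terminal payoffs (S − K): max(47, 0) = 47, max(2, 0) = 2
Node 0 (S = 90): V_0 = e^(−0.01)·[0.4000·47.0000 + 0.6000·2.0000] = 19.8010

€19.80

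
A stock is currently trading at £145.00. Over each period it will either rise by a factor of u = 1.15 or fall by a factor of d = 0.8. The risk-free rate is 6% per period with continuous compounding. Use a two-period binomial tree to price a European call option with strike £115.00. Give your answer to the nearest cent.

Risk-neutral probability p = (e^0.06 − 0.8)/(1.15 − 0.8) = 0.2618/0.3500 = 0.7481
Terminal stock prices: S_uu = 191.8, S_ud = 133.4, S_dd = 92.8
Terminal payoffs (S − K): max(76.76, 0) = 76.76, max(18.4, 0) = 18.4, max(-22.2, 0) = 0
Node u (S = 166.8): V_u = e^(−0.06)·[0.7481·76.7625 + 0.2519·18.4000] = 58.4471
Node d (S = 116): V_d = e^(−0.06)·[0.7481·18.4000 + 0.2519·0.0000] = 12.9635
Node 0 (S = 145): V_0 = e^(−0.06)·[0.7481·58.4471 + 0.2519·12.9635] = 44.2535

£44.25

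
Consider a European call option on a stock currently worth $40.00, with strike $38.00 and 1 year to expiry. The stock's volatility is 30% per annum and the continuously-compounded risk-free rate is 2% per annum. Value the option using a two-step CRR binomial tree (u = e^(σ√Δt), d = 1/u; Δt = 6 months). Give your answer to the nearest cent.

CRR parameters: u = e^(σ√Δt) = e^(0.3·√0.5) = 1.2363, d = 1/u = 0.8089
Per-period rate: rΔt = 0.02·0.5 = 0.01, so R = e^0.01 = 1.0101
Risk-neutral probability p = (e^0.01 − 0.8089)/(1.2363 − 0.8089) = 0.2012/0.4275 = 0.4707
Terminal stock prices: S_uu = 61.14, S_ud = 40, S_dd = 26.17
Terminal payoffs (S − K): max(23.14, 0) = 23.14, max(2, 0) = 2, max(-11.83, 0) = 0
Node u (S = 49.45): V_u = e^(−0.01)·[0.4707·23.1386 + 0.5293·2.0000] = 11.8306
Node d (S = 32.35): V_d = e^(−0.01)·[0.4707·2.0000 + 0.5293·0.0000] = 0.9320
Node 0 (S = 40): V_0 = e^(−0.01)·[0.4707·11.8306 + 0.5293·0.9320] = 6.0014

$6.00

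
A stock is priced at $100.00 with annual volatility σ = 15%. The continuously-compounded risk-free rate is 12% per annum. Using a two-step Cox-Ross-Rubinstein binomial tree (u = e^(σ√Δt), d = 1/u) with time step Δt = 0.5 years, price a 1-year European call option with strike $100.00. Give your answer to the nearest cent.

CRR parameters: u = e^(σ√Δt) = e^(0.15·√0.5) = 1.1119, d = 1/u = 0.8994
Per-period rate: rΔt = 0.12·0.5 = 0.06, so R = e^0.06 = 1.0618
Risk-neutral probability p = (e^0.06 − 0.8994)/(1.1119 − 0.8994) = 0.1625/0.2125 = 0.7645
Terminal stock prices: S_uu = 123.6, S_ud = 100, S_dd = 80.89
Terminal payoffs (S − K): max(23.63, 0) = 23.63, max(0, 0) = 0, max(-19.11, 0) = 0
Node u (S = 111.2): V_u = e^(−0.06)·[0.7645·23.6311 + 0.2355·0.0000] = 17.0131
Node d (S = 89.94): V_d = e^(−0.06)·[0.7645·0.0000 + 0.2355·0.0000] = 0.0000
Node 0 (S = 100): V_0 = e^(−0.06)·[0.7645·17.0131 + 0.2355·0.0000] = 12.2485

$12.25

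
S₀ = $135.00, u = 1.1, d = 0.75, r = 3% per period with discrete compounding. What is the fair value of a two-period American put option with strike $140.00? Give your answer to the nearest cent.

$11.84

Risk-neutral probability p = (1 + 0.03 − 0.75)/(1.1 − 0.75) = 0.2800/0.3500 = 0.8000
Terminal stock prices: S_uu = 163.4, S_ud = 111.4, S_dd = 75.94
Terminal payoffs (K − S): max(-23.35, 0) = 0, max(28.62, 0) = 28.62, max(64.06, 0) = 64.06
Node u (S = 148.5): continuation = 1/1.03·[0.8000·0.0000 + 0.2000·28.6250] = 5.5583; exercise value = 0.0000 ≤ continuation, so V_u = 5.5583
Node d (S = 101.2): continuation = 1/1.03·[0.8000·28.6250 + 0.2000·64.0625] = 34.6723; exercise value = 38.7500 > continuation, so V_d = 38.7500 (exercise)
Node 0 (S = 135): continuation = 1/1.03·[0.8000·5.5583 + 0.2000·38.7500] = 11.8414; exercise value = 5.0000 ≤ continuation, so V_0 = 11.8414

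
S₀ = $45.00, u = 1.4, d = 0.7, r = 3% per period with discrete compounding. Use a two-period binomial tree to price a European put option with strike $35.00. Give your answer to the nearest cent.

$3.41

Risk-neutral probability p = (1 + 0.03 − 0.7)/(1.4 − 0.7) = 0.3300/0.7000 = 0.4714
Terminal stock prices: S_uu = 88.2, S_ud = 44.1, S_dd = 22.05
Terminal payoffs (K − S): max(-53.2, 0) = 0, max(-9.1, 0) = 0, max(12.95, 0) = 12.95
Node u (S = 63): V_u = 1/1.03·[0.4714·0.0000 + 0.5286·0.0000] = 0.0000
Node d (S = 31.5): V_d = 1/1.03·[0.4714·0.0000 + 0.5286·12.9500] = 6.6456
Node 0 (S = 45): V_0 = 1/1.03·[0.4714·0.0000 + 0.5286·6.6456] = 3.4104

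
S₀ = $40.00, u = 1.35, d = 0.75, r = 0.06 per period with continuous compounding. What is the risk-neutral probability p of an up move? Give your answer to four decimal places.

Risk-neutral probability p = (e^0.06 − 0.75)/(1.35 − 0.75) = 0.3118/0.6000 = 0.5197

p = 0.5197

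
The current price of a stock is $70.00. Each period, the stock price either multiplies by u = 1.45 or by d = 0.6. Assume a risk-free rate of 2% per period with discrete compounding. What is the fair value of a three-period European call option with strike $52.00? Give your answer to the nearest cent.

Risk-neutral probability p = (1 + 0.02 − 0.6)/(1.45 − 0.6) = 0.4200/0.8500 = 0.4941
Terminal stock prices: S_uuu = 213.4, S_uud = 88.31, S_udd = 36.54, S_ddd = 15.12
Terminal payoffs (S − K): max(161.4, 0) = 161.4, max(36.31, 0) = 36.31, max(-15.46, 0) = 0, max(-36.88, 0) = 0
Node uu (S = 147.2): V_uu = 1/1.02·[0.4941·161.4038 + 0.5059·36.3050] = 96.1946
Node ud (S = 60.9): V_ud = 1/1.02·[0.4941·36.3050 + 0.5059·0.0000] = 17.5872
Node dd (S = 25.2): V_dd = 1/1.02·[0.4941·0.0000 + 0.5059·0.0000] = 0.0000
Node u (S = 101.5): V_u = 1/1.02·[0.4941·96.1946 + 0.5059·17.5872] = 55.3221
Node d (S = 42): V_d = 1/1.02·[0.4941·17.5872 + 0.5059·0.0000] = 8.5197
Node 0 (S = 70): V_0 = 1/1.02·[0.4941·55.3221 + 0.5059·8.5197] = 31.0251

$31.03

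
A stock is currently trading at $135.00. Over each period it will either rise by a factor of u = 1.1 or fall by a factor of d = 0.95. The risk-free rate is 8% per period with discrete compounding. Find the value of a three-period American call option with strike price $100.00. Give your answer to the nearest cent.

Risk-neutral probability p = (1 + 0.08 − 0.95)/(1.1 − 0.95) = 0.1300/0.1500 = 0.8667
Terminal stock prices: S_uuu = 179.7, S_uud = 155.2, S_udd = 134, S_ddd = 115.7
Terminal payoffs (S − K): max(79.69, 0) = 79.69, max(55.18, 0) = 55.18, max(34.02, 0) = 34.02, max(15.75, 0) = 15.75
Node uu (S = 163.4): continuation = 1/1.08·[0.8667·79.6850 + 0.1333·55.1825] = 70.7574; exercise value = 63.3500 ≤ continuation, so V_uu = 70.7574
Node ud (S = 141.1): continuation = 1/1.08·[0.8667·55.1825 + 0.1333·34.0213] = 48.4824; exercise value = 41.0750 ≤ continuation, so V_ud = 48.4824
Node dd (S = 121.8): continuation = 1/1.08·[0.8667·34.0213 + 0.1333·15.7456] = 29.2449; exercise value = 21.8375 ≤ continuation, so V_dd = 29.2449
Node u (S = 148.5): continuation = 1/1.08·[0.8667·70.7574 + 0.1333·48.4824] = 62.7661; exercise value = 48.5000 ≤ continuation, so V_u = 62.7661
Node d (S = 128.2): continuation = 1/1.08·[0.8667·48.4824 + 0.1333·29.2449] = 42.5161; exercise value = 28.2500 ≤ continuation, so V_d = 42.5161
Node 0 (S = 135): continuation = 1/1.08·[0.8667·62.7661 + 0.1333·42.5161] = 55.6168; exercise value = 35.0000 ≤ continuation, so V_0 = 55.6168

$55.62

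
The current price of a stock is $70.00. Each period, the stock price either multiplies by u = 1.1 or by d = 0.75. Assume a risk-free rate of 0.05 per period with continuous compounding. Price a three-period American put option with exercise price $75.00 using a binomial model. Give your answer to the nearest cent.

Risk-neutral probability p = (e^0.05 − 0.75)/(1.1 − 0.75) = 0.3013/0.3500 = 0.8608
Terminal stock prices: S_uuu = 93.17, S_uud = 63.53, S_udd = 43.31, S_ddd = 29.53
Terminal payoffs (K − S): max(-18.17, 0) = 0, max(11.47, 0) = 11.47, max(31.69, 0) = 31.69, max(45.47, 0) = 45.47
Node uu (S = 84.7): continuation = e^(−0.05)·[0.8608·0.0000 + 0.1392·11.4750] = 1.5197; exercise value = 0.0000 ≤ continuation, so V_uu = 1.5197
Node ud (S = 57.75): continuation = e^(−0.05)·[0.8608·11.4750 + 0.1392·31.6875] = 13.5922; exercise value = 17.2500 > continuation, so V_ud = 17.2500 (exercise)
Node dd (S = 39.38): continuation = e^(−0.05)·[0.8608·31.6875 + 0.1392·45.4688] = 31.9672; exercise value = 35.6250 > continuation, so V_dd = 35.6250 (exercise)
Node u (S = 77): continuation = e^(−0.05)·[0.8608·1.5197 + 0.1392·17.2500] = 3.5288; exercise value = 0.0000 ≤ continuation, so V_u = 3.5288
Node d (S = 52.5): continuation = e^(−0.05)·[0.8608·17.2500 + 0.1392·35.6250] = 18.8422; exercise value = 22.5000 > continuation, so V_d = 22.5000 (exercise)
Node 0 (S = 70): continuation = e^(−0.05)·[0.8608·3.5288 + 0.1392·22.5000] = 5.8692; exercise value = 5.0000 ≤ continuation, so V_0 = 5.8692

$5.87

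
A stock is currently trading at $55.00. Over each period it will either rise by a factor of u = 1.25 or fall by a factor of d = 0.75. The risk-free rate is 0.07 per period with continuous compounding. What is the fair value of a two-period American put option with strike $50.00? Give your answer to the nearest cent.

$2.90

Risk-neutral probability p = (e^0.07 − 0.75)/(1.25 − 0.75) = 0.3225/0.5000 = 0.6450
Terminal stock prices: S_uu = 85.94, S_ud = 51.56, S_dd = 30.94
Terminal payoffs (K − S): max(-35.94, 0) = 0, max(-1.562, 0) = 0, max(19.06, 0) = 19.06
Node u (S = 68.75): continuation = e^(−0.07)·[0.6450·0.0000 + 0.3550·0.0000] = 0.0000; exercise value = 0.0000 ≤ continuation, so V_u = 0.0000
Node d (S = 41.25): continuation = e^(−0.07)·[0.6450·0.0000 + 0.3550·19.0625] = 6.3094; exercise value = 8.7500 > continuation, so V_d = 8.7500 (exercise)
Node 0 (S = 55): continuation = e^(−0.07)·[0.6450·0.0000 + 0.3550·8.7500] = 2.8961; exercise value = 0.0000 ≤ continuation, so V_0 = 2.8961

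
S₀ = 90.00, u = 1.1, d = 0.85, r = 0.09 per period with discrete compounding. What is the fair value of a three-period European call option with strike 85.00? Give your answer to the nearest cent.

24.41

Risk-neutral probability p = (1 + 0.09 − 0.85)/(1.1 − 0.85) = 0.2400/0.2500 = 0.9600
Terminal stock prices: S_uuu = 119.8, S_uud = 92.57, S_udd = 71.53, S_ddd = 55.27
Terminal payoffs (S − K): max(34.79, 0) = 34.79, max(7.565, 0) = 7.565, max(-13.47, 0) = 0, max(-29.73, 0) = 0
Node uu (S = 108.9): V_uu = 1/1.09·[0.9600·34.7900 + 0.0400·7.5650] = 30.9183
Node ud (S = 84.15): V_ud = 1/1.09·[0.9600·7.5650 + 0.0400·0.0000] = 6.6628
Node dd (S = 65.02): V_dd = 1/1.09·[0.9600·0.0000 + 0.0400·0.0000] = 0.0000
Node u (S = 99): V_u = 1/1.09·[0.9600·30.9183 + 0.0400·6.6628] = 27.4753
Node d (S = 76.5): V_d = 1/1.09·[0.9600·6.6628 + 0.0400·0.0000] = 5.8681
Node 0 (S = 90): V_0 = 1/1.09·[0.9600·27.4753 + 0.0400·5.8681] = 24.4138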